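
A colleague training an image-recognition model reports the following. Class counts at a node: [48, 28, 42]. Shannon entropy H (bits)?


Probabilities: [48/118, 28/118, 42/118] ≈ [0.4068, 0.2373, 0.3559]
H = -((48/118)·log₂(48/118) + (28/118)·log₂(28/118) + (42/118)·log₂(42/118))
  = 1.5508 bits

1.5508 bits


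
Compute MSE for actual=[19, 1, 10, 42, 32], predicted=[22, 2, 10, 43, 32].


Squared errors: (19-22)²=9, (1-2)²=1, (10-10)²=0, (42-43)²=1, (32-32)²=0
Sum = 11
MSE = 11/5 = 11/5

11/5


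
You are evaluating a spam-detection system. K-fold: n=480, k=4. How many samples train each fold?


Fold size = 480/4 = 120
Training per fold = 480 - 120 = 360

360


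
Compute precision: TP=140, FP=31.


Precision = TP/(TP+FP)
= 140/(140+31)
= 140/171 = 81.87%

81.87%


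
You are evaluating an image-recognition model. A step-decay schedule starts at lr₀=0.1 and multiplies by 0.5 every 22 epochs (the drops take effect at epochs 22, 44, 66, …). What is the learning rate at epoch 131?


n_drops = ⌊131/22⌋ = 5
lr = 0.1·0.5^5 = 0.1·0.03125 = 0.003125

0.003125


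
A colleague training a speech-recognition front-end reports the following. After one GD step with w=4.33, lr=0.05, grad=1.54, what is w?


w_new = w - α·∇
= 4.33 - 0.05·1.54
= 4.33 - 0.077
= 4.253

4.253


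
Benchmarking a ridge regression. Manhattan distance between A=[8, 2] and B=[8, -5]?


d = |8-8| + |2+ 5|
  = 0 + 7
  = 7

7


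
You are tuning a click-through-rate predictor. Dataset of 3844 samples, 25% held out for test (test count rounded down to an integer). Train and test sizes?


Test = ⌊3844·25/100⌋ = 961
Train = 3844 - 961 = 2883

Train: 2883, Test: 961


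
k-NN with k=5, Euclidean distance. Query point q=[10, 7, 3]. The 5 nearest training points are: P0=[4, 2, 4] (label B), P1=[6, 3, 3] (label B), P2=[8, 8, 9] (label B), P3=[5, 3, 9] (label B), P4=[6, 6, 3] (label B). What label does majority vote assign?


d(q,P0) = 7.874  (label B)
d(q,P1) = 5.6569  (label B)
d(q,P2) = 6.4031  (label B)
d(q,P3) = 8.775  (label B)
d(q,P4) = 4.1231  (label B)
Votes: A=0, B=5
Majority → B

B


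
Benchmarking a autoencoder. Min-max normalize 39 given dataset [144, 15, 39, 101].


min=15, max=144
(39-15)/(144-15) = 24/129 = 0.186

0.186


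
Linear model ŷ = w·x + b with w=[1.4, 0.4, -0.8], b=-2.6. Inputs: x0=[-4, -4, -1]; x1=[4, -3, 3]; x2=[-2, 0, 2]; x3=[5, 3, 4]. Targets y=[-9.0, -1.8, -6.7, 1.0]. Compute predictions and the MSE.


ŷ0 = (1.4)·(-4) + (0.4)·(-4) + (-0.8)·(-1) - 2.6 = -9.0
ŷ1 = (1.4)·(4) + (0.4)·(-3) + (-0.8)·(3) - 2.6 = -0.6
ŷ2 = (1.4)·(-2) + (0.4)·(0) + (-0.8)·(2) - 2.6 = -7.0
ŷ3 = (1.4)·(5) + (0.4)·(3) + (-0.8)·(4) - 2.6 = 2.4
errors² = [0.0, 1.44, 0.09, 1.96]
MSE = 3.4900/4 = 0.8725

0.8725


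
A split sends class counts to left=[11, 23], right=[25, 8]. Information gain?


Parent = [36, 31], H_parent = 0.996
H_left = 0.9082 (n=34), H_right = 0.799 (n=33)
H_children = (34/67)·0.9082 + (33/67)·0.799 = 0.8544
IG = 0.996 - 0.8544 = 0.1416

0.1416


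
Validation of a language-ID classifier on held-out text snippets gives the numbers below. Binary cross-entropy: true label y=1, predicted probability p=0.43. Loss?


BCE = -[y·ln(p) + (1-y)·ln(1-p)]
= -1·ln(0.43) - 0
= -ln(0.43) = 0.844

0.844


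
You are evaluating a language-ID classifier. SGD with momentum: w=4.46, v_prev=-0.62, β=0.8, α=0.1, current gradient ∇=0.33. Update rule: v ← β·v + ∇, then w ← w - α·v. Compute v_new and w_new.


v_new = 0.8·-0.62 + 0.33 = -0.496 + 0.33 = -0.166
w_new = 4.46 - 0.1·-0.166 = 4.46 + 0.0166 = 4.4766

v_new=-0.166, w_new=4.4766


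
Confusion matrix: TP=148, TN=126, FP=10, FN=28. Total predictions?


Total = TP + TN + FP + FN
= 148 + 126 + 10 + 28
= 312
(Predicted positive: 158, predicted negative: 154)

312


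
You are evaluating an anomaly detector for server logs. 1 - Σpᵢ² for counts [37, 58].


Probabilities: [37/95, 58/95] ≈ [0.3895, 0.6105]
Σpᵢ² = (1369 + 3364)/95² = 4733/9025
Gini = 1 - Σpᵢ² = 1 - 4733/9025 = 0.4756

0.4756


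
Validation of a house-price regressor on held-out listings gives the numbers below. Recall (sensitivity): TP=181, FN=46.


Recall = TP/(TP+FN)
= 181/(181+46)
= 181/227 = 79.74%

79.74%


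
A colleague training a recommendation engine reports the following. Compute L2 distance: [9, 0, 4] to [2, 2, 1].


d = √((9-2)² + (0-2)² + (4-1)²)
  = √(49 + 4 + 9)
  = √62 = 7.874

7.874


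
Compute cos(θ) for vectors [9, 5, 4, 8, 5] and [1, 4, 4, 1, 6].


A·B = 9·1 + 5·4 + 4·4 + 8·1 + 5·6 = 83
‖A‖ = √211 = 14.5258, ‖B‖ = √70 = 8.3666
cos = 83/(√211·√70) = 83/√14770 = 0.6829

0.6829


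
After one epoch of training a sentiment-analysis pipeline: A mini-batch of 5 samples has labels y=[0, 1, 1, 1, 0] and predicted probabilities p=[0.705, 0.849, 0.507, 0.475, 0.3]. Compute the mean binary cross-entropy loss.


L[0] = -ln(1-0.705) = -ln(0.295) = 1.2208
L[1] = -ln(0.849) = 0.1637
L[2] = -ln(0.507) = 0.6792
L[3] = -ln(0.475) = 0.7444
L[4] = -ln(1-0.3) = -ln(0.7) = 0.3567
mean = (1.2208 + 0.1637 + 0.6792 + 0.7444 + 0.3567)/5 = 0.633

0.633


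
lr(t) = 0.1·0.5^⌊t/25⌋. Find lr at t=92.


n_drops = ⌊92/25⌋ = 3
lr = 0.1·0.5^3 = 0.1·0.125 = 0.0125

0.0125


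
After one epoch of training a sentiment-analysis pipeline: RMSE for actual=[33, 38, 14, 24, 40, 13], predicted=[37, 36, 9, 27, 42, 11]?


MSE = 62/6 = 10.3333
RMSE = √(62/6) = 3.2146

3.2146


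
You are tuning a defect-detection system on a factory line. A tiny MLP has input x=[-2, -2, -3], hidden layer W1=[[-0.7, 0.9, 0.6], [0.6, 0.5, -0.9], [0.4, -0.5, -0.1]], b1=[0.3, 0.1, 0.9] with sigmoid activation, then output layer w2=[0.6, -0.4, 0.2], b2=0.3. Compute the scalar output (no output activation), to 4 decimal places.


z1[0] = (-0.7)·(-2) + (0.9)·(-2) + (0.6)·(-3) + 0.3 = -1.9
z1[1] = (0.6)·(-2) + (0.5)·(-2) + (-0.9)·(-3) + 0.1 = 0.6
z1[2] = (0.4)·(-2) + (-0.5)·(-2) + (-0.1)·(-3) + 0.9 = 1.4
h = sigmoid(z1) = [0.1301, 0.6457, 0.8022]
output = (0.6)·(0.1301) + (-0.4)·(0.6457) + (0.2)·(0.8022) + 0.3 = 0.2802

0.2802


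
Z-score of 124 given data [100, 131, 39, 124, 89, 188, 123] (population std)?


μ = 113.4286, σ = 42.0709
z = (124 - 113.4286)/42.0709 = 0.2513

0.2513


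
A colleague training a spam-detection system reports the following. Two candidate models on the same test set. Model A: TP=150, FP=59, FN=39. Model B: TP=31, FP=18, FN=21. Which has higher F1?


Model A: P=150/209=0.7177, R=150/189=0.7937, F1=2PR/(P+R)=2TP/(2TP+FP+FN)=300/398=0.7538
Model B: P=31/49=0.6327, R=31/52=0.5962, F1=2PR/(P+R)=2TP/(2TP+FP+FN)=62/101=0.6139
0.7538 > 0.6139 → Model A

Model A


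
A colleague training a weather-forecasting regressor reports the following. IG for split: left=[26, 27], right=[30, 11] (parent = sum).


Parent = [56, 38], H_parent = 0.9734
H_left = 0.9997 (n=53), H_right = 0.839 (n=41)
H_children = (53/94)·0.9997 + (41/94)·0.839 = 0.9296
IG = 0.9734 - 0.9296 = 0.0438

0.0438


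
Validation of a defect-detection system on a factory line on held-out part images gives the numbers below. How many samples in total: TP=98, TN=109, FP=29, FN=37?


Total = TP + TN + FP + FN
= 98 + 109 + 29 + 37
= 273
(Predicted positive: 127, predicted negative: 146)

273


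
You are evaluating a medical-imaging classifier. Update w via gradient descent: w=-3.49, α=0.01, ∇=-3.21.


w_new = w - α·∇
= -3.49 - 0.01·-3.21
= -3.49 + 0.0321
= -3.4579

-3.4579


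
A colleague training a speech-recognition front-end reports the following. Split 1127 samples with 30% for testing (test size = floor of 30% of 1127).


Test = ⌊1127·30/100⌋ = 338
Train = 1127 - 338 = 789

Train: 789, Test: 338


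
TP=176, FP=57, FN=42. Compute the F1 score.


Precision = 176/233 = 0.7554
Recall = 176/218 = 0.8073
F1 = 2·P·R/(P+R) = 2·TP/(2·TP+FP+FN) = 352/(352+57+42) = 352/451 = 0.7805

0.7805


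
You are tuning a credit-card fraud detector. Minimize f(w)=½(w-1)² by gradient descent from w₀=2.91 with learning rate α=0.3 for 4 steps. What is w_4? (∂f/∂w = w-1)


step 1: grad = 2.91-1 = 1.91; w = 2.91 - 0.3·(1.91) = 2.337
step 2: grad = 2.337-1 = 1.337; w = 2.337 - 0.3·(1.337) = 1.9359
step 3: grad = 1.9359-1 = 0.9359; w = 1.9359 - 0.3·(0.9359) = 1.65513
step 4: grad = 1.65513-1 = 0.65513; w = 1.65513 - 0.3·(0.65513) = 1.458591

1.458591


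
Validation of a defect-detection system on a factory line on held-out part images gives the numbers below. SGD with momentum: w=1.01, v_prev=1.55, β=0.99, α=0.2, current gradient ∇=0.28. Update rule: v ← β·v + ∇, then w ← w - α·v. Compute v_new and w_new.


v_new = 0.99·1.55 + 0.28 = 1.5345 + 0.28 = 1.8145
w_new = 1.01 - 0.2·1.8145 = 1.01 - 0.3629 = 0.6471

v_new=1.8145, w_new=0.6471


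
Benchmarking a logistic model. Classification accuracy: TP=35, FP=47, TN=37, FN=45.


Accuracy = (TP+TN)/(TP+TN+FP+FN)
= (35+37)/(164)
= 72/164 = 43.9%

43.9%


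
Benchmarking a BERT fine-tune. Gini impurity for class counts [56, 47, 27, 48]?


Probabilities: [56/178, 47/178, 27/178, 48/178] ≈ [0.3146, 0.264, 0.1517, 0.2697]
Σpᵢ² = (3136 + 2209 + 729 + 2304)/178² = 8378/31684
Gini = 1 - Σpᵢ² = 1 - 8378/31684 = 0.7356

0.7356


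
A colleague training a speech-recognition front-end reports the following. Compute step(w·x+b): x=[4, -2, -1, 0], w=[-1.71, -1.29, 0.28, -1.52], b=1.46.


z = (4)·(-1.71) + (-2)·(-1.29) + (-1)·(0.28) + (0)·(-1.52) + 1.46
  = -3.08
step(z) = 0 (z<0)

0


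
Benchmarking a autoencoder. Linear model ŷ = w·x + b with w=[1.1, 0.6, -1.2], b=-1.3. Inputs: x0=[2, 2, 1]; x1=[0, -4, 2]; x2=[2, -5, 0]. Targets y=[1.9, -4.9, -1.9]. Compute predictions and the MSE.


ŷ0 = (1.1)·(2) + (0.6)·(2) + (-1.2)·(1) - 1.3 = 0.9
ŷ1 = (1.1)·(0) + (0.6)·(-4) + (-1.2)·(2) - 1.3 = -6.1
ŷ2 = (1.1)·(2) + (0.6)·(-5) + (-1.2)·(0) - 1.3 = -2.1
errors² = [1.0, 1.44, 0.04]
MSE = 2.4800/3 = 0.8267

0.8267


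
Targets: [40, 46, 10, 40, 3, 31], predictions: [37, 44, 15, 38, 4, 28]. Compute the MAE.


Absolute errors: |40-37|=3, |46-44|=2, |10-15|=5, |40-38|=2, |3-4|=1, |31-28|=3
Sum = 16
MAE = 16/6 = 8/3

8/3


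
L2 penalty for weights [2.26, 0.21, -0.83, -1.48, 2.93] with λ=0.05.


‖w‖₂² = (2.26)² + (0.21)² + (-0.83)² + (-1.48)² + (2.93)²
     = 5.1076 + 0.0441 + 0.6889 + 2.1904 + 8.5849
     = 16.6159
λ·‖w‖₂² = 0.05·16.6159 = 0.830795

0.830795


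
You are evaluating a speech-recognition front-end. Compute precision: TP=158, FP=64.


Precision = TP/(TP+FP)
= 158/(158+64)
= 158/222 = 71.17%

71.17%


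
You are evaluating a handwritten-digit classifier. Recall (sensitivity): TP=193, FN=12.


Recall = TP/(TP+FN)
= 193/(193+12)
= 193/205 = 94.15%

94.15%


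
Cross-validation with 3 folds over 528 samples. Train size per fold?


Fold size = 528/3 = 176
Training per fold = 528 - 176 = 352

352


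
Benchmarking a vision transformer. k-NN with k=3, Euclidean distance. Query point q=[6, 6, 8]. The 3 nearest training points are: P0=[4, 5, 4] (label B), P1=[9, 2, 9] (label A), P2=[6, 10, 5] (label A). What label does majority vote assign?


d(q,P0) = 4.5826  (label B)
d(q,P1) = 5.099  (label A)
d(q,P2) = 5.0  (label A)
Votes: A=2, B=1
Majority → A

A


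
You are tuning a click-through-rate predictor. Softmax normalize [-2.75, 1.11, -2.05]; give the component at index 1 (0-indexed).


Exponentials: e^-2.75=0.0639, e^1.11=3.0344, e^-2.05=0.1287
Sum = 3.227
Softmax = [0.0198, 0.9403, 0.0399]
p[1] = 3.0344/3.227 = 0.9403

0.9403


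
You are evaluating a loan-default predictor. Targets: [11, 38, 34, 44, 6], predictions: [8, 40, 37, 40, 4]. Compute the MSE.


Squared errors: (11-8)²=9, (38-40)²=4, (34-37)²=9, (44-40)²=16, (6-4)²=4
Sum = 42
MSE = 42/5 = 42/5

42/5


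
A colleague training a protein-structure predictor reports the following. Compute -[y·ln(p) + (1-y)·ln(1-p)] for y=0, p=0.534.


BCE = -[y·ln(p) + (1-y)·ln(1-p)]
= -0 - 1·ln(1-0.534)
= -ln(0.466) = 0.7636

0.7636


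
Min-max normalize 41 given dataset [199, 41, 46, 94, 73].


min=41, max=199
(41-41)/(199-41) = 0/158 = 0.0

0.0


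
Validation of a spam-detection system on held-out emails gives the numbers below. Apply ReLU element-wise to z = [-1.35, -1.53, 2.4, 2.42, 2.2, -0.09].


ReLU(-1.35) = max(0, -1.35) = 0.0
ReLU(-1.53) = max(0, -1.53) = 0.0
ReLU(2.4) = max(0, 2.4) = 2.4
ReLU(2.42) = max(0, 2.42) = 2.42
ReLU(2.2) = max(0, 2.2) = 2.2
ReLU(-0.09) = max(0, -0.09) = 0.0
result = [0.0, 0.0, 2.4, 2.42, 2.2, 0.0]

[0.0, 0.0, 2.4, 2.42, 2.2, 0.0]


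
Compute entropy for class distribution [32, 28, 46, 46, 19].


Probabilities: [32/171, 28/171, 46/171, 46/171, 19/171] ≈ [0.1871, 0.1637, 0.269, 0.269, 0.1111]
H = -((32/171)·log₂(32/171) + (28/171)·log₂(28/171) + (46/171)·log₂(46/171) + (46/171)·log₂(46/171) + (19/171)·log₂(19/171))
  = 2.2513 bits

2.2513 bits


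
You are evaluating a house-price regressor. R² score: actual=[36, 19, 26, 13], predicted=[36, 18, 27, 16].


ȳ = 23.5
SS_res = Σ(y-ŷ)² = 11
SS_tot = Σ(y-ȳ)² = 293
R² = 1 - SS_res/SS_tot = 1 - 0.0375 = 0.9625

0.9625


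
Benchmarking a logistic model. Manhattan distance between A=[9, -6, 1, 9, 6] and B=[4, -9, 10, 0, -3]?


d = |9-4| + |-6+ 9| + |1-10| + |9-0| + |6+ 3|
  = 5 + 3 + 9 + 9 + 9
  = 35

35


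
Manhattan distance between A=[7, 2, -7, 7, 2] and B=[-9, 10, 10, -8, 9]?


d = |7+ 9| + |2-10| + |-7-10| + |7+ 8| + |2-9|
  = 16 + 8 + 17 + 15 + 7
  = 63

63


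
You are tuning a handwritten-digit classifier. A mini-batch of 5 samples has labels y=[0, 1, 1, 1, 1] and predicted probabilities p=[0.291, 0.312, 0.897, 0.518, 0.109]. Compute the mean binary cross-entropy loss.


L[0] = -ln(1-0.291) = -ln(0.709) = 0.3439
L[1] = -ln(0.312) = 1.1648
L[2] = -ln(0.897) = 0.1087
L[3] = -ln(0.518) = 0.6578
L[4] = -ln(0.109) = 2.2164
mean = (0.3439 + 1.1648 + 0.1087 + 0.6578 + 2.2164)/5 = 0.8983

0.8983


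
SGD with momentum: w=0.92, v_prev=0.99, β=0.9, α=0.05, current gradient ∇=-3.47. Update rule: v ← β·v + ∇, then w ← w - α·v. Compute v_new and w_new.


v_new = 0.9·0.99 - 3.47 = 0.891 - 3.47 = -2.579
w_new = 0.92 - 0.05·-2.579 = 0.92 + 0.12895 = 1.04895

v_new=-2.579, w_new=1.04895


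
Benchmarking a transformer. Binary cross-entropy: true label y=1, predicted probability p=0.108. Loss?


BCE = -[y·ln(p) + (1-y)·ln(1-p)]
= -1·ln(0.108) - 0
= -ln(0.108) = 2.2256

2.2256


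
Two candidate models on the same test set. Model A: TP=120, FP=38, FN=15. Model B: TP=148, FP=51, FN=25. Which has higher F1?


Model A: P=120/158=0.7595, R=120/135=0.8889, F1=2PR/(P+R)=2TP/(2TP+FP+FN)=240/293=0.8191
Model B: P=148/199=0.7437, R=148/173=0.8555, F1=2PR/(P+R)=2TP/(2TP+FP+FN)=296/372=0.7957
0.8191 > 0.7957 → Model A

Model A


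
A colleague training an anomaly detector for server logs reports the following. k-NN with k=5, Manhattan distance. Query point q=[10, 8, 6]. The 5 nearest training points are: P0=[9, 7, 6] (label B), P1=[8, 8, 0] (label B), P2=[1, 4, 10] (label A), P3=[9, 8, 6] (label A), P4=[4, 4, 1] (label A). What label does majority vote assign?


d(q,P0) = 2  (label B)
d(q,P1) = 8  (label B)
d(q,P2) = 17  (label A)
d(q,P3) = 1  (label A)
d(q,P4) = 15  (label A)
Votes: A=3, B=2
Majority → A

A


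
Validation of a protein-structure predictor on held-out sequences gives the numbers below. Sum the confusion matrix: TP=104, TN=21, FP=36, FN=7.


Total = TP + TN + FP + FN
= 104 + 21 + 36 + 7
= 168
(Predicted positive: 140, predicted negative: 28)

168


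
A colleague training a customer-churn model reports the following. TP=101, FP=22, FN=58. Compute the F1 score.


Precision = 101/123 = 0.8211
Recall = 101/159 = 0.6352
F1 = 2·P·R/(P+R) = 2·TP/(2·TP+FP+FN) = 202/(202+22+58) = 202/282 = 0.7163

0.7163


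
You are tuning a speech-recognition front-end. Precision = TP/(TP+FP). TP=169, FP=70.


Precision = TP/(TP+FP)
= 169/(169+70)
= 169/239 = 70.71%

70.71%


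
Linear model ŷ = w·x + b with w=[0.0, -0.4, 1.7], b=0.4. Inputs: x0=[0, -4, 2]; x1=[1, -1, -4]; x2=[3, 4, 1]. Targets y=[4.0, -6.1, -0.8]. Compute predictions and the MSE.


ŷ0 = (0.0)·(0) + (-0.4)·(-4) + (1.7)·(2) + 0.4 = 5.4
ŷ1 = (0.0)·(1) + (-0.4)·(-1) + (1.7)·(-4) + 0.4 = -6.0
ŷ2 = (0.0)·(3) + (-0.4)·(4) + (1.7)·(1) + 0.4 = 0.5
errors² = [1.96, 0.01, 1.69]
MSE = 3.6600/3 = 1.22

1.22


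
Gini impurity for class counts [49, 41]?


Probabilities: [49/90, 41/90] ≈ [0.5444, 0.4556]
Σpᵢ² = (2401 + 1681)/90² = 4082/8100
Gini = 1 - Σpᵢ² = 1 - 4082/8100 = 0.496

0.496


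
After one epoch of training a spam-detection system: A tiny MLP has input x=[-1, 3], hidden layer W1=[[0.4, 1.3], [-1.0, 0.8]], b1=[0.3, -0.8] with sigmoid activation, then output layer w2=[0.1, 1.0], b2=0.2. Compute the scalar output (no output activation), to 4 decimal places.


z1[0] = (0.4)·(-1) + (1.3)·(3) + 0.3 = 3.8
z1[1] = (-1.0)·(-1) + (0.8)·(3) - 0.8 = 2.6
h = sigmoid(z1) = [0.9781, 0.9309]
output = (0.1)·(0.9781) + (1.0)·(0.9309) + 0.2 = 1.2287

1.2287


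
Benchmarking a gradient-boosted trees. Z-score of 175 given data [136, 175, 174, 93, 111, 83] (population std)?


μ = 128.6667, σ = 36.344
z = (175 - 128.6667)/36.344 = 1.2749

1.2749


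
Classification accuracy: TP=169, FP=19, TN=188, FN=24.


Accuracy = (TP+TN)/(TP+TN+FP+FN)
= (169+188)/(400)
= 357/400 = 89.25%

89.25%


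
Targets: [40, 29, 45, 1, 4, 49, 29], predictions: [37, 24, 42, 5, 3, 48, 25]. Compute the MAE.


Absolute errors: |40-37|=3, |29-24|=5, |45-42|=3, |1-5|=4, |4-3|=1, |49-48|=1, |29-25|=4
Sum = 21
MAE = 21/7 = 3

3


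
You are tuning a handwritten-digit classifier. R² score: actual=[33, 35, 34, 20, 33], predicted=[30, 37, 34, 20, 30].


ȳ = 31
SS_res = Σ(y-ŷ)² = 22
SS_tot = Σ(y-ȳ)² = 154
R² = 1 - SS_res/SS_tot = 1 - 0.1429 = 0.8571

0.8571


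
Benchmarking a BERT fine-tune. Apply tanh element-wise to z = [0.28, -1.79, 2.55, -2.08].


tanh(0.28) = 0.2729
tanh(-1.79) = -0.9458
tanh(2.55) = 0.9879
tanh(-2.08) = -0.9693
result = [0.2729, -0.9458, 0.9879, -0.9693]

[0.2729, -0.9458, 0.9879, -0.9693]


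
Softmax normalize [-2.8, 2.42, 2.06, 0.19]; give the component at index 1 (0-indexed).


Exponentials: e^-2.8=0.0608, e^2.42=11.2459, e^2.06=7.846, e^0.19=1.2092
Sum = 20.3619
Softmax = [0.003, 0.5523, 0.3853, 0.0594]
p[1] = 11.2459/20.3619 = 0.5523

0.5523


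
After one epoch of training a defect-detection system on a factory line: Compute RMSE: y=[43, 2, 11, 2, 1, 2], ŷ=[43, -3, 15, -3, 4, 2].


MSE = 75/6 = 12.5
RMSE = √(75/6) = 3.5355

3.5355


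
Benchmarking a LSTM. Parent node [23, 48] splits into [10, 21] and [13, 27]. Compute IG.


Parent = [23, 48], H_parent = 0.9086
H_left = 0.9072 (n=31), H_right = 0.9097 (n=40)
H_children = (31/71)·0.9072 + (40/71)·0.9097 = 0.9086
IG = 0.9086 - 0.9086 = 0.0

0.0


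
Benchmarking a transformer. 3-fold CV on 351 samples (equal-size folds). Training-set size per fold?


Fold size = 351/3 = 117
Training per fold = 351 - 117 = 234

234


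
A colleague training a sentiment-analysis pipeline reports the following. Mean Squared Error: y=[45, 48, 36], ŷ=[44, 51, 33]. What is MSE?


Squared errors: (45-44)²=1, (48-51)²=9, (36-33)²=9
Sum = 19
MSE = 19/3 = 19/3

19/3


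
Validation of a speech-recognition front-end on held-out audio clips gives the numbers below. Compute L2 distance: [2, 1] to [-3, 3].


d = √((2+ 3)² + (1-3)²)
  = √(25 + 4)
  = √29 = 5.3852

5.3852


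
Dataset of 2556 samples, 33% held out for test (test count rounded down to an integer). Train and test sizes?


Test = ⌊2556·33/100⌋ = 843
Train = 2556 - 843 = 1713

Train: 1713, Test: 843


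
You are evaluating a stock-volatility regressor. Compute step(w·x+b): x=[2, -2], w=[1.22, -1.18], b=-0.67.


z = (2)·(1.22) + (-2)·(-1.18) - 0.67
  = 4.13
step(z) = 1 (z≥0)

1


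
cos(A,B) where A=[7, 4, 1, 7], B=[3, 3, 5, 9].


A·B = 7·3 + 4·3 + 1·5 + 7·9 = 101
‖A‖ = √115 = 10.7238, ‖B‖ = √124 = 11.1355
cos = 101/(√115·√124) = 101/√14260 = 0.8458

0.8458


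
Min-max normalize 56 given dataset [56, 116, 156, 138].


min=56, max=156
(56-56)/(156-56) = 0/100 = 0.0

0.0


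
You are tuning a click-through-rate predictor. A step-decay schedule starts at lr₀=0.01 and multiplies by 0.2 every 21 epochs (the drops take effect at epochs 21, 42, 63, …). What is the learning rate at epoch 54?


n_drops = ⌊54/21⌋ = 2
lr = 0.01·0.2^2 = 0.01·0.04 = 0.0004

0.0004


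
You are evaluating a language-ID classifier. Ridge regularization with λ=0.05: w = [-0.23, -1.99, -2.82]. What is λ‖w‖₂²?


‖w‖₂² = (-0.23)² + (-1.99)² + (-2.82)²
     = 0.0529 + 3.9601 + 7.9524
     = 11.9654
λ·‖w‖₂² = 0.05·11.9654 = 0.59827

0.59827


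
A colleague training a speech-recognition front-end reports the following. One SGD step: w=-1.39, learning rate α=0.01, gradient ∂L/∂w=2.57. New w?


w_new = w - α·∇
= -1.39 - 0.01·2.57
= -1.39 - 0.0257
= -1.4157

-1.4157


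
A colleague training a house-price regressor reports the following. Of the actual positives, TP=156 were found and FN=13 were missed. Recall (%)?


Recall = TP/(TP+FN)
= 156/(156+13)
= 156/169 = 92.31%

92.31%


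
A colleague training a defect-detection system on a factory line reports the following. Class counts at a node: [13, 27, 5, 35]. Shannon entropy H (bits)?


Probabilities: [13/80, 27/80, 5/80, 35/80] ≈ [0.1625, 0.3375, 0.0625, 0.4375]
H = -((13/80)·log₂(13/80) + (27/80)·log₂(27/80) + (5/80)·log₂(5/80) + (35/80)·log₂(35/80))
  = 1.7267 bits

1.7267 bits


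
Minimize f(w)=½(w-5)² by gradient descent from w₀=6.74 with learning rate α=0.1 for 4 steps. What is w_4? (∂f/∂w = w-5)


step 1: grad = 6.74-5 = 1.74; w = 6.74 - 0.1·(1.74) = 6.566
step 2: grad = 6.566-5 = 1.566; w = 6.566 - 0.1·(1.566) = 6.4094
step 3: grad = 6.4094-5 = 1.4094; w = 6.4094 - 0.1·(1.4094) = 6.26846
step 4: grad = 6.26846-5 = 1.26846; w = 6.26846 - 0.1·(1.26846) = 6.141614

6.141614


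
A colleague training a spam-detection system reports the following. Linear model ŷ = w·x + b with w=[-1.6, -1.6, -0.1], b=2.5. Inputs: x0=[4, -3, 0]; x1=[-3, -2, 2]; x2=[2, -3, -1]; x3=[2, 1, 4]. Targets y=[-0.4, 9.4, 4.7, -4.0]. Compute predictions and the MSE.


ŷ0 = (-1.6)·(4) + (-1.6)·(-3) + (-0.1)·(0) + 2.5 = 0.9
ŷ1 = (-1.6)·(-3) + (-1.6)·(-2) + (-0.1)·(2) + 2.5 = 10.3
ŷ2 = (-1.6)·(2) + (-1.6)·(-3) + (-0.1)·(-1) + 2.5 = 4.2
ŷ3 = (-1.6)·(2) + (-1.6)·(1) + (-0.1)·(4) + 2.5 = -2.7
errors² = [1.69, 0.81, 0.25, 1.69]
MSE = 4.4400/4 = 1.11

1.11


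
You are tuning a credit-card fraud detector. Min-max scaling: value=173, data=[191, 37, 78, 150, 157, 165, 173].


min=37, max=191
(173-37)/(191-37) = 136/154 = 0.8831

0.8831


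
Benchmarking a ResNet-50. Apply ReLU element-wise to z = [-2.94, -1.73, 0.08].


ReLU(-2.94) = max(0, -2.94) = 0.0
ReLU(-1.73) = max(0, -1.73) = 0.0
ReLU(0.08) = max(0, 0.08) = 0.08
result = [0.0, 0.0, 0.08]

[0.0, 0.0, 0.08]


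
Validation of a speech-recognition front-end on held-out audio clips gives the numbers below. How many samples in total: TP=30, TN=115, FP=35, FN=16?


Total = TP + TN + FP + FN
= 30 + 115 + 35 + 16
= 196
(Predicted positive: 65, predicted negative: 131)

196


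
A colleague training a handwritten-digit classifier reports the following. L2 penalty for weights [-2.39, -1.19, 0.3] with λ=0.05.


‖w‖₂² = (-2.39)² + (-1.19)² + (0.3)²
     = 5.7121 + 1.4161 + 0.09
     = 7.2182
λ·‖w‖₂² = 0.05·7.2182 = 0.36091

0.36091


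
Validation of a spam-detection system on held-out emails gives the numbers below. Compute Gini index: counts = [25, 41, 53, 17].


Probabilities: [25/136, 41/136, 53/136, 17/136] ≈ [0.1838, 0.3015, 0.3897, 0.125]
Σpᵢ² = (625 + 1681 + 2809 + 289)/136² = 5404/18496
Gini = 1 - Σpᵢ² = 1 - 5404/18496 = 0.7078

0.7078


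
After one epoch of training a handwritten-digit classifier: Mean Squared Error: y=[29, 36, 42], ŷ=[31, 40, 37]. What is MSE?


Squared errors: (29-31)²=4, (36-40)²=16, (42-37)²=25
Sum = 45
MSE = 45/3 = 15

15


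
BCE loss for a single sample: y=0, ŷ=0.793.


BCE = -[y·ln(p) + (1-y)·ln(1-p)]
= -0 - 1·ln(1-0.793)
= -ln(0.207) = 1.575

1.575


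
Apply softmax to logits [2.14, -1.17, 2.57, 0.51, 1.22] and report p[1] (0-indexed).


Exponentials: e^2.14=8.4994, e^-1.17=0.3104, e^2.57=13.0658, e^0.51=1.6653, e^1.22=3.3872
Sum = 26.9281
Softmax = [0.3156, 0.0115, 0.4852, 0.0618, 0.1258]
p[1] = 0.3104/26.9281 = 0.0115

0.0115


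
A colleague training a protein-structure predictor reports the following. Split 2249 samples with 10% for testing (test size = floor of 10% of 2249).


Test = ⌊2249·10/100⌋ = 224
Train = 2249 - 224 = 2025

Train: 2025, Test: 224


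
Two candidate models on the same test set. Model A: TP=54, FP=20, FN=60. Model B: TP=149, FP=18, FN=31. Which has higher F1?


Model A: P=54/74=0.7297, R=54/114=0.4737, F1=2PR/(P+R)=2TP/(2TP+FP+FN)=108/188=0.5745
Model B: P=149/167=0.8922, R=149/180=0.8278, F1=2PR/(P+R)=2TP/(2TP+FP+FN)=298/347=0.8588
0.5745 < 0.8588 → Model B

Model B


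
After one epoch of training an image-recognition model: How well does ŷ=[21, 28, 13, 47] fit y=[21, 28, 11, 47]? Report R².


ȳ = 26.75
SS_res = Σ(y-ŷ)² = 4
SS_tot = Σ(y-ȳ)² = 692.75
R² = 1 - SS_res/SS_tot = 1 - 0.0058 = 0.9942

0.9942


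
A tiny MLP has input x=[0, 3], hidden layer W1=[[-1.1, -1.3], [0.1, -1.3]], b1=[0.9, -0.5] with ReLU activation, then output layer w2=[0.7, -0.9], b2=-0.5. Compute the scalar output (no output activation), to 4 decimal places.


z1[0] = (-1.1)·(0) + (-1.3)·(3) + 0.9 = -3.0
z1[1] = (0.1)·(0) + (-1.3)·(3) - 0.5 = -4.4
h = ReLU(z1) = [0.0, 0.0]
output = (0.7)·(0.0) + (-0.9)·(0.0) - 0.5 = -0.5

-0.5


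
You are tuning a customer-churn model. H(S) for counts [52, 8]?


Probabilities: [52/60, 8/60] ≈ [0.8667, 0.1333]
H = -((52/60)·log₂(52/60) + (8/60)·log₂(8/60))
  = 0.5665 bits

0.5665 bits


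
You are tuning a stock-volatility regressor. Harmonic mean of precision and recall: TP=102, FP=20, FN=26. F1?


Precision = 102/122 = 0.8361
Recall = 102/128 = 0.7969
F1 = 2·P·R/(P+R) = 2·TP/(2·TP+FP+FN) = 204/(204+20+26) = 204/250 = 0.816

0.816


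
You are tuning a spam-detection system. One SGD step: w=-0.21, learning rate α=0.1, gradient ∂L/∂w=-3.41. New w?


w_new = w - α·∇
= -0.21 - 0.1·-3.41
= -0.21 + 0.341
= 0.131

0.131


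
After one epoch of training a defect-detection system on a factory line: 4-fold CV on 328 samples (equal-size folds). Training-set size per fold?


Fold size = 328/4 = 82
Training per fold = 328 - 82 = 246

246


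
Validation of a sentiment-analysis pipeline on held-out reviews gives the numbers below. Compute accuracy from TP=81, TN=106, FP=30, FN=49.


Accuracy = (TP+TN)/(TP+TN+FP+FN)
= (81+106)/(266)
= 187/266 = 70.3%

70.3%


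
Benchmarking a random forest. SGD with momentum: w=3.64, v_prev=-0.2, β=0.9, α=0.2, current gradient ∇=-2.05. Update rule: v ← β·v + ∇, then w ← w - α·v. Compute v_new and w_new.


v_new = 0.9·-0.2 - 2.05 = -0.18 - 2.05 = -2.23
w_new = 3.64 - 0.2·-2.23 = 3.64 + 0.446 = 4.086

v_new=-2.23, w_new=4.086


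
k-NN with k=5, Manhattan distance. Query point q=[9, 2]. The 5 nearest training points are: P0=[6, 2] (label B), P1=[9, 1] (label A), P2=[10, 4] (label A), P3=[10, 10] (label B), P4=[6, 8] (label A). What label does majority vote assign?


d(q,P0) = 3  (label B)
d(q,P1) = 1  (label A)
d(q,P2) = 3  (label A)
d(q,P3) = 9  (label B)
d(q,P4) = 9  (label A)
Votes: A=3, B=2
Majority → A

A


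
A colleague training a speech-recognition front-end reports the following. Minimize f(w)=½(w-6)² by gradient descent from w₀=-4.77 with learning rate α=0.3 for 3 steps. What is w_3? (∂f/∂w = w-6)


step 1: grad = -4.77-6 = -10.77; w = -4.77 - 0.3·(-10.77) = -1.539
step 2: grad = -1.539-6 = -7.539; w = -1.539 - 0.3·(-7.539) = 0.7227
step 3: grad = 0.7227-6 = -5.2773; w = 0.7227 - 0.3·(-5.2773) = 2.30589

2.30589


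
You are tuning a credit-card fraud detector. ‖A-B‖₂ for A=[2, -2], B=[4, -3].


d = √((2-4)² + (-2+ 3)²)
  = √(4 + 1)
  = √5 = 2.2361

2.2361


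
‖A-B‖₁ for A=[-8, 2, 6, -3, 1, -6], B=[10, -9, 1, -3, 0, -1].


d = |-8-10| + |2+ 9| + |6-1| + |-3+ 3| + |1-0| + |-6+ 1|
  = 18 + 11 + 5 + 0 + 1 + 5
  = 40

40


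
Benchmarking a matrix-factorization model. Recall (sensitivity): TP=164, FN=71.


Recall = TP/(TP+FN)
= 164/(164+71)
= 164/235 = 69.79%

69.79%


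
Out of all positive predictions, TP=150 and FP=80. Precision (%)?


Precision = TP/(TP+FP)
= 150/(150+80)
= 150/230 = 65.22%

65.22%


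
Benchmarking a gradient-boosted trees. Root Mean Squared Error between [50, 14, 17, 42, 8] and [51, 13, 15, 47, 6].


MSE = 35/5 = 7
RMSE = √(35/5) = 2.6458

2.6458


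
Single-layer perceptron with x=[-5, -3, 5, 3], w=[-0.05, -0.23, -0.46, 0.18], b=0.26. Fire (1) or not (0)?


z = (-5)·(-0.05) + (-3)·(-0.23) + (5)·(-0.46) + (3)·(0.18) + 0.26
  = -0.56
step(z) = 0 (z<0)

0


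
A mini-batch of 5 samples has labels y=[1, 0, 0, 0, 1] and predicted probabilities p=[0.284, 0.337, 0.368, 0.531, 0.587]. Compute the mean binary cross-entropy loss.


L[0] = -ln(0.284) = 1.2588
L[1] = -ln(1-0.337) = -ln(0.663) = 0.411
L[2] = -ln(1-0.368) = -ln(0.632) = 0.4589
L[3] = -ln(1-0.531) = -ln(0.469) = 0.7572
L[4] = -ln(0.587) = 0.5327
mean = (1.2588 + 0.411 + 0.4589 + 0.7572 + 0.5327)/5 = 0.6837

0.6837


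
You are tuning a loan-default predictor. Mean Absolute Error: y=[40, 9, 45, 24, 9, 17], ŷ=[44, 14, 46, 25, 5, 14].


Absolute errors: |40-44|=4, |9-14|=5, |45-46|=1, |24-25|=1, |9-5|=4, |17-14|=3
Sum = 18
MAE = 18/6 = 3

3


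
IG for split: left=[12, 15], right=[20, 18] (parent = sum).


Parent = [32, 33], H_parent = 0.9998
H_left = 0.9911 (n=27), H_right = 0.998 (n=38)
H_children = (27/65)·0.9911 + (38/65)·0.998 = 0.9951
IG = 0.9998 - 0.9951 = 0.0047

0.0047


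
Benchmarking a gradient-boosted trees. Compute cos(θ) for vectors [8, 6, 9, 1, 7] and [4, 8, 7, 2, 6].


A·B = 8·4 + 6·8 + 9·7 + 1·2 + 7·6 = 187
‖A‖ = √231 = 15.1987, ‖B‖ = √169 = 13
cos = 187/(√231·√169) = 187/√39039 = 0.9464

0.9464


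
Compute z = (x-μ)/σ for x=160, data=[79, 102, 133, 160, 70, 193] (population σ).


μ = 122.8333, σ = 43.884
z = (160 - 122.8333)/43.884 = 0.8469

0.8469


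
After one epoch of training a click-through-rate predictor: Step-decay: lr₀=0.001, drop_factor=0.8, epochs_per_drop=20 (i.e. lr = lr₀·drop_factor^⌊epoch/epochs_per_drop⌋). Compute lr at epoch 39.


n_drops = ⌊39/20⌋ = 1
lr = 0.001·0.8^1 = 0.001·0.8 = 0.0008

0.0008


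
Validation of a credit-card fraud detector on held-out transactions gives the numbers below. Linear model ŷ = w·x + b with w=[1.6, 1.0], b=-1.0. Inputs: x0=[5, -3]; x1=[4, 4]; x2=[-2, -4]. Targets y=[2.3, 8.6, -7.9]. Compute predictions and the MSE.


ŷ0 = (1.6)·(5) + (1.0)·(-3) - 1.0 = 4.0
ŷ1 = (1.6)·(4) + (1.0)·(4) - 1.0 = 9.4
ŷ2 = (1.6)·(-2) + (1.0)·(-4) - 1.0 = -8.2
errors² = [2.89, 0.64, 0.09]
MSE = 3.6200/3 = 1.2067

1.2067


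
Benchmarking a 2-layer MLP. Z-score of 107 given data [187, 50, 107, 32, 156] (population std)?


μ = 106.4, σ = 59.4528
z = (107 - 106.4)/59.4528 = 0.0101

0.0101


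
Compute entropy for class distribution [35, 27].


Probabilities: [35/62, 27/62] ≈ [0.5645, 0.4355]
H = -((35/62)·log₂(35/62) + (27/62)·log₂(27/62))
  = 0.988 bits

0.988 bits


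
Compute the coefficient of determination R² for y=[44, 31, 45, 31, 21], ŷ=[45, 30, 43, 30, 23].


ȳ = 34.4
SS_res = Σ(y-ŷ)² = 11
SS_tot = Σ(y-ȳ)² = 407.2
R² = 1 - SS_res/SS_tot = 1 - 0.027 = 0.973

0.973


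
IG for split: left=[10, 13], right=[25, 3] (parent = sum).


Parent = [35, 16], H_parent = 0.8974
H_left = 0.9877 (n=23), H_right = 0.4912 (n=28)
H_children = (23/51)·0.9877 + (28/51)·0.4912 = 0.7151
IG = 0.8974 - 0.7151 = 0.1823

0.1823


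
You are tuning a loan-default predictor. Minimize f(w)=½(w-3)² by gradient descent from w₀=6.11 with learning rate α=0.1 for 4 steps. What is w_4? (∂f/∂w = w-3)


step 1: grad = 6.11-3 = 3.11; w = 6.11 - 0.1·(3.11) = 5.799
step 2: grad = 5.799-3 = 2.799; w = 5.799 - 0.1·(2.799) = 5.5191
step 3: grad = 5.5191-3 = 2.5191; w = 5.5191 - 0.1·(2.5191) = 5.26719
step 4: grad = 5.26719-3 = 2.26719; w = 5.26719 - 0.1·(2.26719) = 5.040471

5.040471


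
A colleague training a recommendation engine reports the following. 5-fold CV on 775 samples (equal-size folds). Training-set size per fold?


Fold size = 775/5 = 155
Training per fold = 775 - 155 = 620

620


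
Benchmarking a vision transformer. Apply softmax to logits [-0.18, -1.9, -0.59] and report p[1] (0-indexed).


Exponentials: e^-0.18=0.8353, e^-1.9=0.1496, e^-0.59=0.5543
Sum = 1.5392
Softmax = [0.5427, 0.0972, 0.3601]
p[1] = 0.1496/1.5392 = 0.0972

0.0972


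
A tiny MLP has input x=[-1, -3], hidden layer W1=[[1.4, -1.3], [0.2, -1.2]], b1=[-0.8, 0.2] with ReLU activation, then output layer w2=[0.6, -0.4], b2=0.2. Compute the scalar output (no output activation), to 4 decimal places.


z1[0] = (1.4)·(-1) + (-1.3)·(-3) - 0.8 = 1.7
z1[1] = (0.2)·(-1) + (-1.2)·(-3) + 0.2 = 3.6
h = ReLU(z1) = [1.7, 3.6]
output = (0.6)·(1.7) + (-0.4)·(3.6) + 0.2 = -0.22

-0.22


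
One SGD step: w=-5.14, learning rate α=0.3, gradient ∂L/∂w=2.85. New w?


w_new = w - α·∇
= -5.14 - 0.3·2.85
= -5.14 - 0.855
= -5.995

-5.995


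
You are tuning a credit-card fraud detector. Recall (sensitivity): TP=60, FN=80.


Recall = TP/(TP+FN)
= 60/(60+80)
= 60/140 = 42.86%

42.86%


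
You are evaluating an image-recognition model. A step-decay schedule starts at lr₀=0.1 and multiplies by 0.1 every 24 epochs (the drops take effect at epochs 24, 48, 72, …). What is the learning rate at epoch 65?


n_drops = ⌊65/24⌋ = 2
lr = 0.1·0.1^2 = 0.1·0.01 = 0.001

0.001


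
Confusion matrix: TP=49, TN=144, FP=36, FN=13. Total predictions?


Total = TP + TN + FP + FN
= 49 + 144 + 36 + 13
= 242
(Predicted positive: 85, predicted negative: 157)

242


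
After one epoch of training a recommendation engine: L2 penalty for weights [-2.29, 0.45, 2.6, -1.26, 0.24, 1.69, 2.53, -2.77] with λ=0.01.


‖w‖₂² = (-2.29)² + (0.45)² + (2.6)² + (-1.26)² + (0.24)² + (1.69)² + (2.53)² + (-2.77)²
     = 5.2441 + 0.2025 + 6.76 + 1.5876 + 0.0576 + 2.8561 + 6.4009 + 7.6729
     = 30.7817
λ·‖w‖₂² = 0.01·30.7817 = 0.307817

0.307817


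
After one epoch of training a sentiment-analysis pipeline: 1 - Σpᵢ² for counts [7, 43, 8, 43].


Probabilities: [7/101, 43/101, 8/101, 43/101] ≈ [0.0693, 0.4257, 0.0792, 0.4257]
Σpᵢ² = (49 + 1849 + 64 + 1849)/101² = 3811/10201
Gini = 1 - Σpᵢ² = 1 - 3811/10201 = 0.6264

0.6264


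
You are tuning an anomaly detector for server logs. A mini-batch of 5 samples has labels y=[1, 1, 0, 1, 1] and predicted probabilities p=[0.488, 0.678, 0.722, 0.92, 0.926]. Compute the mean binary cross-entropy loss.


L[0] = -ln(0.488) = 0.7174
L[1] = -ln(0.678) = 0.3886
L[2] = -ln(1-0.722) = -ln(0.278) = 1.2801
L[3] = -ln(0.92) = 0.0834
L[4] = -ln(0.926) = 0.0769
mean = (0.7174 + 0.3886 + 1.2801 + 0.0834 + 0.0769)/5 = 0.5093

0.5093


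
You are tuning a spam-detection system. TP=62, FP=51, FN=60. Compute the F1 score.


Precision = 62/113 = 0.5487
Recall = 62/122 = 0.5082
F1 = 2·P·R/(P+R) = 2·TP/(2·TP+FP+FN) = 124/(124+51+60) = 124/235 = 0.5277

0.5277


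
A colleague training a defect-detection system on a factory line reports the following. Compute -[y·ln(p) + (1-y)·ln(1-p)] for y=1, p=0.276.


BCE = -[y·ln(p) + (1-y)·ln(1-p)]
= -1·ln(0.276) - 0
= -ln(0.276) = 1.2874

1.2874


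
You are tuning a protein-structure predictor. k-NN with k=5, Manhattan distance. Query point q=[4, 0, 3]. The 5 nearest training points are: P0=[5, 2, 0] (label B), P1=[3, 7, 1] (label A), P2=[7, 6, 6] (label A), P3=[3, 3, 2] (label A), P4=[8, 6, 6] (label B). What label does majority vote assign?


d(q,P0) = 6  (label B)
d(q,P1) = 10  (label A)
d(q,P2) = 12  (label A)
d(q,P3) = 5  (label A)
d(q,P4) = 13  (label B)
Votes: A=3, B=2
Majority → A

A


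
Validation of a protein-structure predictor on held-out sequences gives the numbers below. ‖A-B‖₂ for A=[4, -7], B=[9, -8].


d = √((4-9)² + (-7+ 8)²)
  = √(25 + 1)
  = √26 = 5.099

5.099


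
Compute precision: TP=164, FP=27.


Precision = TP/(TP+FP)
= 164/(164+27)
= 164/191 = 85.86%

85.86%


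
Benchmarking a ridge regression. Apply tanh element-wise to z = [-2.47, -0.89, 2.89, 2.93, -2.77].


tanh(-2.47) = -0.9858
tanh(-0.89) = -0.7114
tanh(2.89) = 0.9938
tanh(2.93) = 0.9943
tanh(-2.77) = -0.9922
result = [-0.9858, -0.7114, 0.9938, 0.9943, -0.9922]

[-0.9858, -0.7114, 0.9938, 0.9943, -0.9922]


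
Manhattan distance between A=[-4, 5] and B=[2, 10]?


d = |-4-2| + |5-10|
  = 6 + 5
  = 11

11


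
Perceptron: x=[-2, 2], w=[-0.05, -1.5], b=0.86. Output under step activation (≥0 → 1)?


z = (-2)·(-0.05) + (2)·(-1.5) + 0.86
  = -2.04
step(z) = 0 (z<0)

0


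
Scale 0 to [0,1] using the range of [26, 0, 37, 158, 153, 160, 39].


min=0, max=160
(0-0)/(160-0) = 0/160 = 0.0

0.0


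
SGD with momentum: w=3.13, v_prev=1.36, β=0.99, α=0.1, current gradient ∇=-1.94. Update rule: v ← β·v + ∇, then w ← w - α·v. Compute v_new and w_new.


v_new = 0.99·1.36 - 1.94 = 1.3464 - 1.94 = -0.5936
w_new = 3.13 - 0.1·-0.5936 = 3.13 + 0.05936 = 3.18936

v_new=-0.5936, w_new=3.18936


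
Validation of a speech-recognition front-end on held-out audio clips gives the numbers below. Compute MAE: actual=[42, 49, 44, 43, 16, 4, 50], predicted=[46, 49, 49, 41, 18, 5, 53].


Absolute errors: |42-46|=4, |49-49|=0, |44-49|=5, |43-41|=2, |16-18|=2, |4-5|=1, |50-53|=3
Sum = 17
MAE = 17/7 = 17/7

17/7


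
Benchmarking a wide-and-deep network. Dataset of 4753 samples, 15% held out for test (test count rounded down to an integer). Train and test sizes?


Test = ⌊4753·15/100⌋ = 712
Train = 4753 - 712 = 4041

Train: 4041, Test: 712


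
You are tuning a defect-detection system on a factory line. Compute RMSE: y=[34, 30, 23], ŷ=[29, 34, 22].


MSE = 42/3 = 14
RMSE = √(42/3) = 3.7417

3.7417


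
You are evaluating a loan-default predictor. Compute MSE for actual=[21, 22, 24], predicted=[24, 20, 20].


Squared errors: (21-24)²=9, (22-20)²=4, (24-20)²=16
Sum = 29
MSE = 29/3 = 29/3

29/3


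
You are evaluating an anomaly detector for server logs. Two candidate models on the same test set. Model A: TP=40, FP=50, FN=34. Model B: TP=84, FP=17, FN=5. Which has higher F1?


Model A: P=40/90=0.4444, R=40/74=0.5405, F1=2PR/(P+R)=2TP/(2TP+FP+FN)=80/164=0.4878
Model B: P=84/101=0.8317, R=84/89=0.9438, F1=2PR/(P+R)=2TP/(2TP+FP+FN)=168/190=0.8842
0.4878 < 0.8842 → Model B

Model B


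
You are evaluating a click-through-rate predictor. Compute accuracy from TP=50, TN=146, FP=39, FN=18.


Accuracy = (TP+TN)/(TP+TN+FP+FN)
= (50+146)/(253)
= 196/253 = 77.47%

77.47%


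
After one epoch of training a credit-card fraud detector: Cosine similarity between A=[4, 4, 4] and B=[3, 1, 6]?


A·B = 4·3 + 4·1 + 4·6 = 40
‖A‖ = √48 = 6.9282, ‖B‖ = √46 = 6.7823
cos = 40/(√48·√46) = 40/√2208 = 0.8513

0.8513
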